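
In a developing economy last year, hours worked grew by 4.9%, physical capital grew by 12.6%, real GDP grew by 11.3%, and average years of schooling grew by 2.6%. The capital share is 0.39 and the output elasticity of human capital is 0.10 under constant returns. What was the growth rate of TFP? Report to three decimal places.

3.627%

Labor's share = 1 − 0.39 − 0.1 = 0.51.
Physical capital: 0.39 × 12.6 = 4.914 pp.
Average years of schooling: 0.1 × 2.6 = 0.26 pp.
Hours worked: 0.51 × 4.9 = 2.499 pp.
TFP growth = 11.3 − 7.673 = 3.627%.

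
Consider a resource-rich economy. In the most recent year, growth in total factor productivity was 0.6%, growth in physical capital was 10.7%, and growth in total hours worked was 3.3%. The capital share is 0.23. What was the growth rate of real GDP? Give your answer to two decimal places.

Labor's share = 1 − 0.23 = 0.77.
Physical capital: 0.23 × 10.7 = 2.461 pp.
Total hours worked: 0.77 × 3.3 = 2.541 pp.
Output growth = 0.6 + 5.002 = 5.602%.

Real GDP growth was 5.60%.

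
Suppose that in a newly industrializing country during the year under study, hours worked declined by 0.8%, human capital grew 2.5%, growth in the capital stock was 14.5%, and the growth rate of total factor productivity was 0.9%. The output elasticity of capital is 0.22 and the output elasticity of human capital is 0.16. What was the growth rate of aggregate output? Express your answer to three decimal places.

3.994%

Labor's share = 1 − 0.22 − 0.16 = 0.62.
The capital stock: 0.22 × 14.5 = 3.19 pp.
Human capital: 0.16 × 2.5 = 0.4 pp.
Hours worked: 0.62 × (-0.8) = -0.496 pp.
Output growth = 0.9 + 3.094 = 3.994%.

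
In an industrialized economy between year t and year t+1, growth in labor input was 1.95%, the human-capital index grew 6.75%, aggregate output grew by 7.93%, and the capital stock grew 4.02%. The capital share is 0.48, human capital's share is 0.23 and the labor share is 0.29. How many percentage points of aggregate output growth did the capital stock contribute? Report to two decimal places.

Contribution = share × growth = 0.48 × 4.02 = 1.9296 pp.

1.93 pp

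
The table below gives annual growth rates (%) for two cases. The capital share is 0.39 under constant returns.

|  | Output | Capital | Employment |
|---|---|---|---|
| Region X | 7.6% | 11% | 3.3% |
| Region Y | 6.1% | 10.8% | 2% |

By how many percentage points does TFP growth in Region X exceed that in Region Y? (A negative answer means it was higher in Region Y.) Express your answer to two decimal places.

0.63 percentage points

Labor's share = 1 − 0.39 = 0.61.
Region X: TFP = 7.6 − 4.29 − 2.013 = 1.297%.
Region Y: TFP = 6.1 − 4.212 − 1.22 = 0.668%.
Difference = 1.297 − (0.668) = 0.629 pp.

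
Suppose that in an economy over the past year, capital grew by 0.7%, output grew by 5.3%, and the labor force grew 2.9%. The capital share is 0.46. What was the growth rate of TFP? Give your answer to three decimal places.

Labor's share = 1 − 0.46 = 0.54.
Capital: 0.46 × 0.7 = 0.322 pp.
The labor force: 0.54 × 2.9 = 1.566 pp.
TFP growth = 5.3 − 1.888 = 3.412%.

TFP grew 3.412%.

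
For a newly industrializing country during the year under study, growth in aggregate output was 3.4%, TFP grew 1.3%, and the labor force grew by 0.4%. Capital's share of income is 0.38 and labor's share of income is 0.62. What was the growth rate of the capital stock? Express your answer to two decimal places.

Labor's share = 1 − 0.38 = 0.62.
gY = gA + 0.62×0.4 + 0.38×g.
0.38×g = 3.4 − 1.3 − 0.248 = 1.852.
g = 1.852 / 0.38 = 4.8737%.

4.87%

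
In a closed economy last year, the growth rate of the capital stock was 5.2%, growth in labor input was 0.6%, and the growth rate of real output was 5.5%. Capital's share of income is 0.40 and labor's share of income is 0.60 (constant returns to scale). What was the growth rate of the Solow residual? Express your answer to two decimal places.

The Solow residual grew 3.06%.

Labor's share = 1 − 0.4 = 0.6.
The capital stock: 0.4 × 5.2 = 2.08 pp.
Labor input: 0.6 × 0.6 = 0.36 pp.
TFP growth = 5.5 − 2.44 = 3.06%.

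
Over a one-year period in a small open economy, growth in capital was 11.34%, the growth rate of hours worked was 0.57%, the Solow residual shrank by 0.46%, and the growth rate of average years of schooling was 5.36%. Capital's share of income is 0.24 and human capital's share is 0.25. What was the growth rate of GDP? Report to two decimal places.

Labor's share = 1 − 0.24 − 0.25 = 0.51.
Capital: 0.24 × 11.34 = 2.7216 pp.
Average years of schooling: 0.25 × 5.36 = 1.34 pp.
Hours worked: 0.51 × 0.57 = 0.2907 pp.
Output growth = -0.46 + 4.3523 = 3.8923%.

GDP growth was 3.89%.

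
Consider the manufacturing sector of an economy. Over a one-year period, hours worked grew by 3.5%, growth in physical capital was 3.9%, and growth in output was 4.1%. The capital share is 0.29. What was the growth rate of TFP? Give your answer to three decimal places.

0.484%

Labor's share = 1 − 0.29 = 0.71.
Physical capital: 0.29 × 3.9 = 1.131 pp.
Hours worked: 0.71 × 3.5 = 2.485 pp.
TFP growth = 4.1 − 3.616 = 0.484%.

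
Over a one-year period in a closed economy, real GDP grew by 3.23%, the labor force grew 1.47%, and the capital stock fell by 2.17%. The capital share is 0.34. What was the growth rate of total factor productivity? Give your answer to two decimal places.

3.00%

Labor's share = 1 − 0.34 = 0.66.
The capital stock: 0.34 × (-2.17) = -0.7378 pp.
The labor force: 0.66 × 1.47 = 0.9702 pp.
TFP growth = 3.23 − 0.2324 = 2.9976%.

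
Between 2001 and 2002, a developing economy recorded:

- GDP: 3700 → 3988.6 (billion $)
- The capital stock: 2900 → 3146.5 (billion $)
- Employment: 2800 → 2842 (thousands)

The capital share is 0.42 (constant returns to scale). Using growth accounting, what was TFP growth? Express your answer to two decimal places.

GDP growth = (3988.6 − 3700) / 3700 = 7.8%.
The capital stock growth = (3146.5 − 2900) / 2900 = 8.5%.
Employment growth = (2842 − 2800) / 2800 = 1.5%.
Labor's share = 1 − 0.42 = 0.58.
The capital stock: 0.42 × 8.5 = 3.57 pp.
Employment: 0.58 × 1.5 = 0.87 pp.
TFP growth = 7.8 − 4.44 = 3.36%.

TFP grew 3.36%.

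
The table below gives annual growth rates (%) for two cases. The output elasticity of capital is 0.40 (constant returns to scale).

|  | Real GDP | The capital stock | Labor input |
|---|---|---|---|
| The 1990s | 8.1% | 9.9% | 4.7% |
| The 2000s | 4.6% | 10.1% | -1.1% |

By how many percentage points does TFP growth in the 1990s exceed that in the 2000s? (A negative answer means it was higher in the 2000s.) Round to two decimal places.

Labor's share = 1 − 0.4 = 0.6.
The 1990s: TFP = 8.1 − 3.96 − 2.82 = 1.32%.
The 2000s: TFP = 4.6 − 4.04 + 0.66 = 1.22%.
Difference = 1.32 − (1.22) = 0.1 pp.

0.10 percentage points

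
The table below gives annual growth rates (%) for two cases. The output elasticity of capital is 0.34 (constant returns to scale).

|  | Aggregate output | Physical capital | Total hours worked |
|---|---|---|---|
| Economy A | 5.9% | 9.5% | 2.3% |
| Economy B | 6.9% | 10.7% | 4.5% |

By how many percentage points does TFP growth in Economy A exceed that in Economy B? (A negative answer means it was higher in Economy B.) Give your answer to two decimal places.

Labor's share = 1 − 0.34 = 0.66.
Economy A: TFP = 5.9 − 3.23 − 1.518 = 1.152%.
Economy B: TFP = 6.9 − 3.638 − 2.97 = 0.292%.
Difference = 1.152 − (0.292) = 0.86 pp.

0.86 percentage points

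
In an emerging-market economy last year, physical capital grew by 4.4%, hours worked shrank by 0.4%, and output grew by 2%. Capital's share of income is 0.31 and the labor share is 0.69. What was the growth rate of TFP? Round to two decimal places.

Labor's share = 1 − 0.31 = 0.69.
Physical capital: 0.31 × 4.4 = 1.364 pp.
Hours worked: 0.69 × (-0.4) = -0.276 pp.
TFP growth = 2 − 1.088 = 0.912%.

0.91%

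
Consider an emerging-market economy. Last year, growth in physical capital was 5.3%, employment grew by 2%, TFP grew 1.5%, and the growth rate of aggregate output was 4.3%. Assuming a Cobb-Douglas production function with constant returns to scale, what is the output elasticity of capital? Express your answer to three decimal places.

gY = gA + α·gK + (1−α)·gL, so gY − gA − gL = α(gK − gL).
4.3 − 1.5 − 2 = α × (5.3 − 2).
0.8 = 3.3 α, so α = 0.24242.

The output elasticity of capital is 0.242.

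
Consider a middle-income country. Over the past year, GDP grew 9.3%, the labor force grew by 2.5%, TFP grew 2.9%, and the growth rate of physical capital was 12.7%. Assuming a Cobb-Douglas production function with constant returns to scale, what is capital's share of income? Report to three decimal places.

α = 0.382

gY = gA + α·gK + (1−α)·gL, so gY − gA − gL = α(gK − gL).
9.3 − 2.9 − 2.5 = α × (12.7 − 2.5).
3.9 = 10.2 α, so α = 0.38235.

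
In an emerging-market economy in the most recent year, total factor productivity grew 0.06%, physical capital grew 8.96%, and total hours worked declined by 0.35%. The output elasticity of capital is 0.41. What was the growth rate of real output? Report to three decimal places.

3.527%

Labor's share = 1 − 0.41 = 0.59.
Physical capital: 0.41 × 8.96 = 3.6736 pp.
Total hours worked: 0.59 × (-0.35) = -0.2065 pp.
Output growth = 0.06 + 3.4671 = 3.5271%.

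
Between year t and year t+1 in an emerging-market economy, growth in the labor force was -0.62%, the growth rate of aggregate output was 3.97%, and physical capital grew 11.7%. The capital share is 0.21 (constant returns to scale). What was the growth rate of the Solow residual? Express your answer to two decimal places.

Labor's share = 1 − 0.21 = 0.79.
Physical capital: 0.21 × 11.7 = 2.457 pp.
The labor force: 0.79 × (-0.62) = -0.4898 pp.
TFP growth = 3.97 − 1.9672 = 2.0028%.

The Solow residual grew 2.00%.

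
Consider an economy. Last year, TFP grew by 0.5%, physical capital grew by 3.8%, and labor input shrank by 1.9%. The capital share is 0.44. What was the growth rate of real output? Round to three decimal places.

1.108%

Labor's share = 1 − 0.44 = 0.56.
Physical capital: 0.44 × 3.8 = 1.672 pp.
Labor input: 0.56 × (-1.9) = -1.064 pp.
Output growth = 0.5 + 0.608 = 1.108%.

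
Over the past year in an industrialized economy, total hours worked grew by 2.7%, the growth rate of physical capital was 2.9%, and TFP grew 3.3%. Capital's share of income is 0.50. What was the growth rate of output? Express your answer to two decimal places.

6.10%

Labor's share = 1 − 0.5 = 0.5.
Physical capital: 0.5 × 2.9 = 1.45 pp.
Total hours worked: 0.5 × 2.7 = 1.35 pp.
Output growth = 3.3 + 2.8 = 6.1%.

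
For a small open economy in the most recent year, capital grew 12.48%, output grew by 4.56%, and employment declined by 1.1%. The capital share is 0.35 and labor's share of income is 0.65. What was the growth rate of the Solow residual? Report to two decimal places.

Labor's share = 1 − 0.35 = 0.65.
Capital: 0.35 × 12.48 = 4.368 pp.
Employment: 0.65 × (-1.1) = -0.715 pp.
TFP growth = 4.56 − 3.653 = 0.907%.

The Solow residual grew 0.91%.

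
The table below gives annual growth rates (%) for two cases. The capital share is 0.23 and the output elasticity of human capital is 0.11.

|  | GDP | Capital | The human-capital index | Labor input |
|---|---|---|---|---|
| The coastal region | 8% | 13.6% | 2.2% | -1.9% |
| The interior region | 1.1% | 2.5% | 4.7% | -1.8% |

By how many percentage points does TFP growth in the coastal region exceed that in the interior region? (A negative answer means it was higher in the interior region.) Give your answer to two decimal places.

Labor's share = 1 − 0.23 − 0.11 = 0.66.
The coastal region: TFP = 8 − 3.128 − 0.242 + 1.254 = 5.884%.
The interior region: TFP = 1.1 − 0.575 − 0.517 + 1.188 = 1.196%.
Difference = 5.884 − (1.196) = 4.688 pp.

4.69 percentage points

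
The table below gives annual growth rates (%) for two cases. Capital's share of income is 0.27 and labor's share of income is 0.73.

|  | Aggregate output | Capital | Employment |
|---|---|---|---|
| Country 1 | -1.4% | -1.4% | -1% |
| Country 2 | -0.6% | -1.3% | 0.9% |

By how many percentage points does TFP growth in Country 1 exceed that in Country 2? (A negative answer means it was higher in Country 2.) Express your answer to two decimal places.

0.61 percentage points

Labor's share = 1 − 0.27 = 0.73.
Country 1: TFP = -1.4 + 0.378 + 0.73 = -0.292%.
Country 2: TFP = -0.6 + 0.351 − 0.657 = -0.906%.
Difference = -0.292 − (-0.906) = 0.614 pp.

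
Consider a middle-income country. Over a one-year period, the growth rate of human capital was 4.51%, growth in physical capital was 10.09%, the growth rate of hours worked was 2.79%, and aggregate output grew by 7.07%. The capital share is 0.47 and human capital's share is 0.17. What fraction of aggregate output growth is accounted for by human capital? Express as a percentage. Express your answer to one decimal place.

Human capital contributed 0.17 × 4.51 = 0.7667 pp.
Share of growth = 0.7667 / 7.07 × 100 = 10.844%.

10.8%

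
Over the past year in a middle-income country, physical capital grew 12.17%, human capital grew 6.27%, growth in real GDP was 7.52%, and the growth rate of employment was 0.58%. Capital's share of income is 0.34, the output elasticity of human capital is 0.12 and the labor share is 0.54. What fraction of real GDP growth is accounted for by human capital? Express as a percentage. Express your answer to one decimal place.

Human capital accounted for 10.0% of growth.

Human capital contributed 0.12 × 6.27 = 0.7524 pp.
Share of growth = 0.7524 / 7.52 × 100 = 10.005%.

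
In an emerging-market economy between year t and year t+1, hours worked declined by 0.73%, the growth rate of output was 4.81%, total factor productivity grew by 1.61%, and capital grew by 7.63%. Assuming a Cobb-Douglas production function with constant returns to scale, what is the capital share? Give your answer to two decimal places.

gY = gA + α·gK + (1−α)·gL, so gY − gA − gL = α(gK − gL).
4.81 − 1.61 + 0.73 = α × (7.63 − (-0.73)).
3.93 = 8.36 α, so α = 0.4701.

α = 0.47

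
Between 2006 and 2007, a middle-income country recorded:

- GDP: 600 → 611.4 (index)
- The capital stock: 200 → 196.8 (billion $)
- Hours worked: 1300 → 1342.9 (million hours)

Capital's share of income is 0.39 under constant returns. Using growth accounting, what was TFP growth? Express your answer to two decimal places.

0.51%

GDP growth = (611.4 − 600) / 600 = 1.9%.
The capital stock growth = (196.8 − 200) / 200 = -1.6%.
Hours worked growth = (1342.9 − 1300) / 1300 = 3.3%.
Labor's share = 1 − 0.39 = 0.61.
The capital stock: 0.39 × (-1.6) = -0.624 pp.
Hours worked: 0.61 × 3.3 = 2.013 pp.
TFP growth = 1.9 − 1.389 = 0.511%.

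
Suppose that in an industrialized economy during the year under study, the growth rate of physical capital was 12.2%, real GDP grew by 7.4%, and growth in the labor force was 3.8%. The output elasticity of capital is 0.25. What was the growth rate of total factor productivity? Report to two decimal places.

1.50%

Labor's share = 1 − 0.25 = 0.75.
Physical capital: 0.25 × 12.2 = 3.05 pp.
The labor force: 0.75 × 3.8 = 2.85 pp.
TFP growth = 7.4 − 5.9 = 1.5%.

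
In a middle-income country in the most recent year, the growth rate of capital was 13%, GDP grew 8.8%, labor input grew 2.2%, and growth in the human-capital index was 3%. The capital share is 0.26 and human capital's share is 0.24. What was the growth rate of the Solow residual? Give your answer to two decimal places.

The Solow residual grew 3.60%.

Labor's share = 1 − 0.26 − 0.24 = 0.5.
Capital: 0.26 × 13 = 3.38 pp.
The human-capital index: 0.24 × 3 = 0.72 pp.
Labor input: 0.5 × 2.2 = 1.1 pp.
TFP growth = 8.8 − 5.2 = 3.6%.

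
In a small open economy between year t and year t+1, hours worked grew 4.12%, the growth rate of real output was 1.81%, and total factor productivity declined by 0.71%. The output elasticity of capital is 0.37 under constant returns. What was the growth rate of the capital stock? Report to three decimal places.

-0.204%

Labor's share = 1 − 0.37 = 0.63.
gY = gA + 0.63×4.12 + 0.37×g.
0.37×g = 1.81 + 0.71 − 2.5956 = -0.0756.
g = -0.0756 / 0.37 = -0.20432%.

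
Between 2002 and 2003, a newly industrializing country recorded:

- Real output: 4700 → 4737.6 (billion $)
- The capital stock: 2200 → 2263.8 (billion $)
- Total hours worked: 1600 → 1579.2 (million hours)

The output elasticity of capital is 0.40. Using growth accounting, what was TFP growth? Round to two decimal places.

0.42%

Real output growth = (4737.6 − 4700) / 4700 = 0.8%.
The capital stock growth = (2263.8 − 2200) / 2200 = 2.9%.
Total hours worked growth = (1579.2 − 1600) / 1600 = -1.3%.
Labor's share = 1 − 0.4 = 0.6.
The capital stock: 0.4 × 2.9 = 1.16 pp.
Total hours worked: 0.6 × (-1.3) = -0.78 pp.
TFP growth = 0.8 − 0.38 = 0.42%.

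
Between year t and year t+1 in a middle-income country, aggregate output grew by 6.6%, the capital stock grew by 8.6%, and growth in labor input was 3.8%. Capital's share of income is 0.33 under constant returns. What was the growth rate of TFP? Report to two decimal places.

Labor's share = 1 − 0.33 = 0.67.
The capital stock: 0.33 × 8.6 = 2.838 pp.
Labor input: 0.67 × 3.8 = 2.546 pp.
TFP growth = 6.6 − 5.384 = 1.216%.

TFP grew 1.22%.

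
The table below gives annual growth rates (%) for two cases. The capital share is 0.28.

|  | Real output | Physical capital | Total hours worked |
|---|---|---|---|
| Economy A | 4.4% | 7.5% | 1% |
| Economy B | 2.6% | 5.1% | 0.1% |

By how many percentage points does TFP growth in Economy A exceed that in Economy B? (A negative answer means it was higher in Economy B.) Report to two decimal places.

Labor's share = 1 − 0.28 = 0.72.
Economy A: TFP = 4.4 − 2.1 − 0.72 = 1.58%.
Economy B: TFP = 2.6 − 1.428 − 0.072 = 1.1%.
Difference = 1.58 − (1.1) = 0.48 pp.

0.48 percentage points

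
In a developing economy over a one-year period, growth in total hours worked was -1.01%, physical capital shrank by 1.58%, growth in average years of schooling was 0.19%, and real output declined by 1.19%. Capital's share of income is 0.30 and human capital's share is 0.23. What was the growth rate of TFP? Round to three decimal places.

-0.285%

Labor's share = 1 − 0.3 − 0.23 = 0.47.
Physical capital: 0.3 × (-1.58) = -0.474 pp.
Average years of schooling: 0.23 × 0.19 = 0.0437 pp.
Total hours worked: 0.47 × (-1.01) = -0.4747 pp.
TFP growth = -1.19 + 0.905 = -0.285%.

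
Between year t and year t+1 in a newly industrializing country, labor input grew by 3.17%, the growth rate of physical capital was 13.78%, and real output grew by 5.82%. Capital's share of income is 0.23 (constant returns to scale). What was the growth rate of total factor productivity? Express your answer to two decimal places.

0.21%

Labor's share = 1 − 0.23 = 0.77.
Physical capital: 0.23 × 13.78 = 3.1694 pp.
Labor input: 0.77 × 3.17 = 2.4409 pp.
TFP growth = 5.82 − 5.6103 = 0.2097%.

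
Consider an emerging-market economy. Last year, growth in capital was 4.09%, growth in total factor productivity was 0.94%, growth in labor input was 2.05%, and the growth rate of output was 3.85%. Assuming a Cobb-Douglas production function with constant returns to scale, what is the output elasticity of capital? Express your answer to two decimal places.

α = 0.42

gY = gA + α·gK + (1−α)·gL, so gY − gA − gL = α(gK − gL).
3.85 − 0.94 − 2.05 = α × (4.09 − 2.05).
0.86 = 2.04 α, so α = 0.4216.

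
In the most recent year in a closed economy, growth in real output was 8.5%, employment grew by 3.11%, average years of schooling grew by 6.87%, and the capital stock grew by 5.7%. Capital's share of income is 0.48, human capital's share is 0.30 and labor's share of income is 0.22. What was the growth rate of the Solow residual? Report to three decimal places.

Labor's share = 1 − 0.48 − 0.3 = 0.22.
The capital stock: 0.48 × 5.7 = 2.736 pp.
Average years of schooling: 0.3 × 6.87 = 2.061 pp.
Employment: 0.22 × 3.11 = 0.6842 pp.
TFP growth = 8.5 − 5.4812 = 3.0188%.

3.019%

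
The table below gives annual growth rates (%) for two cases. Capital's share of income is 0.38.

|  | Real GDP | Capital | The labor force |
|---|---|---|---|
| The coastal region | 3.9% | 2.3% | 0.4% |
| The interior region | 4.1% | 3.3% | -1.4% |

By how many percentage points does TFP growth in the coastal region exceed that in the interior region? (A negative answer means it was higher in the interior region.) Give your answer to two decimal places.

Labor's share = 1 − 0.38 = 0.62.
The coastal region: TFP = 3.9 − 0.874 − 0.248 = 2.778%.
The interior region: TFP = 4.1 − 1.254 + 0.868 = 3.714%.
Difference = 2.778 − (3.714) = -0.936 pp.

-0.94 percentage points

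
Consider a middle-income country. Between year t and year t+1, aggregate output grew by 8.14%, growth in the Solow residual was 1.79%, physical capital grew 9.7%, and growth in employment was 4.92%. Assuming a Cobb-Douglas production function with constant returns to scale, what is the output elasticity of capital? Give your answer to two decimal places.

gY = gA + α·gK + (1−α)·gL, so gY − gA − gL = α(gK − gL).
8.14 − 1.79 − 4.92 = α × (9.7 − 4.92).
1.43 = 4.78 α, so α = 0.2992.

The output elasticity of capital is 0.30.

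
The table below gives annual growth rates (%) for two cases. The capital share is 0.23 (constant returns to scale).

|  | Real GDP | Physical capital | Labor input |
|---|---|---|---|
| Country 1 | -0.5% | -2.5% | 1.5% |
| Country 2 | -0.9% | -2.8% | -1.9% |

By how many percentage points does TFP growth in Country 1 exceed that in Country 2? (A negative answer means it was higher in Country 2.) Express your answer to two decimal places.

-2.29 percentage points

Labor's share = 1 − 0.23 = 0.77.
Country 1: TFP = -0.5 + 0.575 − 1.155 = -1.08%.
Country 2: TFP = -0.9 + 0.644 + 1.463 = 1.207%.
Difference = -1.08 − (1.207) = -2.287 pp.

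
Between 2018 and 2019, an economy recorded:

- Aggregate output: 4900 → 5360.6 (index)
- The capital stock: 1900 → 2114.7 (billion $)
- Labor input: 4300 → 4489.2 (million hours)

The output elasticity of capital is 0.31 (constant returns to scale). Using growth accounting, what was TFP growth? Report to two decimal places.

Aggregate output growth = (5360.6 − 4900) / 4900 = 9.4%.
The capital stock growth = (2114.7 − 1900) / 1900 = 11.3%.
Labor input growth = (4489.2 − 4300) / 4300 = 4.4%.
Labor's share = 1 − 0.31 = 0.69.
The capital stock: 0.31 × 11.3 = 3.503 pp.
Labor input: 0.69 × 4.4 = 3.036 pp.
TFP growth = 9.4 − 6.539 = 2.861%.

TFP grew 2.86%.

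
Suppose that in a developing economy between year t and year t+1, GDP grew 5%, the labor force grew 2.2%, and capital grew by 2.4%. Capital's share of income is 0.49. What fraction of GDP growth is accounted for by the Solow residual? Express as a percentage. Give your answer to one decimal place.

Labor's share = 1 − 0.49 = 0.51.
Capital: 0.49 × 2.4 = 1.176 pp.
The labor force: 0.51 × 2.2 = 1.122 pp.
TFP growth = 5 − 2.298 = 2.702%.
TFP share of growth = 2.702 / 5 × 100 = 54.04%.

The Solow residual accounted for 54.0% of growth.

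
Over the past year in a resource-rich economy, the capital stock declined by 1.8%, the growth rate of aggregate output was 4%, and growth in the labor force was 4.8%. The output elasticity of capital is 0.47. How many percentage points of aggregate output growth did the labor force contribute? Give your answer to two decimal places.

Labor's share = 1 − 0.47 = 0.53.
Contribution = share × growth = 0.53 × 4.8 = 2.544 pp.

2.54 pp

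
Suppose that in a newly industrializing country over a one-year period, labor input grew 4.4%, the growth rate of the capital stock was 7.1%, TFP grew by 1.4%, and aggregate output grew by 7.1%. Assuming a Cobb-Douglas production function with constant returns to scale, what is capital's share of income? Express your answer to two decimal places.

Capital's share of income is 0.48.

gY = gA + α·gK + (1−α)·gL, so gY − gA − gL = α(gK − gL).
7.1 − 1.4 − 4.4 = α × (7.1 − 4.4).
1.3 = 2.7 α, so α = 0.4815.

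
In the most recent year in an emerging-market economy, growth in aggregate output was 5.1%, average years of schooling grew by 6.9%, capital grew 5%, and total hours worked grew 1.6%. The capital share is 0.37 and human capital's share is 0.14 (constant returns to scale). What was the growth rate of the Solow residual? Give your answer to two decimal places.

Labor's share = 1 − 0.37 − 0.14 = 0.49.
Capital: 0.37 × 5 = 1.85 pp.
Average years of schooling: 0.14 × 6.9 = 0.966 pp.
Total hours worked: 0.49 × 1.6 = 0.784 pp.
TFP growth = 5.1 − 3.6 = 1.5%.

1.50%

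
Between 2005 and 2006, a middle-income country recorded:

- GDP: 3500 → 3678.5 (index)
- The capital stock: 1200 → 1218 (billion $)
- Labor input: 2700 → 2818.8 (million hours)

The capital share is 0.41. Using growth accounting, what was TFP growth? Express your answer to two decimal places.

1.89%

GDP growth = (3678.5 − 3500) / 3500 = 5.1%.
The capital stock growth = (1218 − 1200) / 1200 = 1.5%.
Labor input growth = (2818.8 − 2700) / 2700 = 4.4%.
Labor's share = 1 − 0.41 = 0.59.
The capital stock: 0.41 × 1.5 = 0.615 pp.
Labor input: 0.59 × 4.4 = 2.596 pp.
TFP growth = 5.1 − 3.211 = 1.889%.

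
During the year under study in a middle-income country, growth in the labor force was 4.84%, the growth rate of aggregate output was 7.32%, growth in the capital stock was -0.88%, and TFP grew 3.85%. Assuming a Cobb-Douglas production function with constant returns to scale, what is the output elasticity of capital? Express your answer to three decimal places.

gY = gA + α·gK + (1−α)·gL, so gY − gA − gL = α(gK − gL).
7.32 − 3.85 − 4.84 = α × (-0.88 − 4.84).
-1.37 = -5.72 α, so α = 0.23951.

The output elasticity of capital is 0.240.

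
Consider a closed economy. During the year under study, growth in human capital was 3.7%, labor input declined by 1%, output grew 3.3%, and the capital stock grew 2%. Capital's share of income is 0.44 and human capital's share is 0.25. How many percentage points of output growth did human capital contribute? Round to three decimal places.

Contribution = share × growth = 0.25 × 3.7 = 0.925 pp.

0.925 pp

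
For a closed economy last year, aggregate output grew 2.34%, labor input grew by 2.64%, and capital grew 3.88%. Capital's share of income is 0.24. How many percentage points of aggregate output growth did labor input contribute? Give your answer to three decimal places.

2.006 percentage points

Labor's share = 1 − 0.24 = 0.76.
Contribution = share × growth = 0.76 × 2.64 = 2.0064 pp.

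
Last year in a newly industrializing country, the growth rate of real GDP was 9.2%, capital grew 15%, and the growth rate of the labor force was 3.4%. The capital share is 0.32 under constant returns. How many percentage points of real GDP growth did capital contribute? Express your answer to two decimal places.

4.80 pp

Contribution = share × growth = 0.32 × 15 = 4.8 pp.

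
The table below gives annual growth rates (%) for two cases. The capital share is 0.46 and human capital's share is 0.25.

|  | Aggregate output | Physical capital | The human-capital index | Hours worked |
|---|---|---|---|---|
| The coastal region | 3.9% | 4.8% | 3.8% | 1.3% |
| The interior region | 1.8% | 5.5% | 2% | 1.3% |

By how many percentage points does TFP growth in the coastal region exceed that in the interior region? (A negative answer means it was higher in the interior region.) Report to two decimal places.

1.97 percentage points

Labor's share = 1 − 0.46 − 0.25 = 0.29.
The coastal region: TFP = 3.9 − 2.208 − 0.95 − 0.377 = 0.365%.
The interior region: TFP = 1.8 − 2.53 − 0.5 − 0.377 = -1.607%.
Difference = 0.365 − (-1.607) = 1.972 pp.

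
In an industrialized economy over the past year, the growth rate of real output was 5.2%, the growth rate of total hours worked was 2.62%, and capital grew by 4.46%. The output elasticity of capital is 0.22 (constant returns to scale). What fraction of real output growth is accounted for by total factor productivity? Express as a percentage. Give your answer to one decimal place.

41.8%

Labor's share = 1 − 0.22 = 0.78.
Capital: 0.22 × 4.46 = 0.9812 pp.
Total hours worked: 0.78 × 2.62 = 2.0436 pp.
TFP growth = 5.2 − 3.0248 = 2.1752%.
TFP share of growth = 2.1752 / 5.2 × 100 = 41.831%.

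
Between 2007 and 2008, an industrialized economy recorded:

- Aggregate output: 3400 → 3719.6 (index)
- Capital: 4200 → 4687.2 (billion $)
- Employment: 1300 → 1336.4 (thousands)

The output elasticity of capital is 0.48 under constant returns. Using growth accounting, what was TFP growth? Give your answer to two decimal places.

2.38%

Aggregate output growth = (3719.6 − 3400) / 3400 = 9.4%.
Capital growth = (4687.2 − 4200) / 4200 = 11.6%.
Employment growth = (1336.4 − 1300) / 1300 = 2.8%.
Labor's share = 1 − 0.48 = 0.52.
Capital: 0.48 × 11.6 = 5.568 pp.
Employment: 0.52 × 2.8 = 1.456 pp.
TFP growth = 9.4 − 7.024 = 2.376%.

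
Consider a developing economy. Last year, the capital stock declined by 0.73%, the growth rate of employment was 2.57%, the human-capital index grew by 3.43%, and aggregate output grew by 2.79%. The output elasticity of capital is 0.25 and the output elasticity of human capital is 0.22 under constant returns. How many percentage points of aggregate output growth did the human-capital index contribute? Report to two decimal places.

0.75 pp

Contribution = share × growth = 0.22 × 3.43 = 0.7546 pp.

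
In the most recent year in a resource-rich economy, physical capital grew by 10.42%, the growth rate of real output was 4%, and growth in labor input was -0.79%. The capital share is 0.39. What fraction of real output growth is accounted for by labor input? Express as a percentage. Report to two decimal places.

Labor's share = 1 − 0.39 = 0.61.
Labor input contributed 0.61 × (-0.79) = -0.4819 pp.
Share of growth = -0.4819 / 4 × 100 = -12.0475%.

Labor input accounted for -12.05% of growth.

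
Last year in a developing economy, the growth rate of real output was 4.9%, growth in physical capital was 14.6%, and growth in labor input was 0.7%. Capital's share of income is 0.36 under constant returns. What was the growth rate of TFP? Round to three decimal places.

Labor's share = 1 − 0.36 = 0.64.
Physical capital: 0.36 × 14.6 = 5.256 pp.
Labor input: 0.64 × 0.7 = 0.448 pp.
TFP growth = 4.9 − 5.704 = -0.804%.

-0.804%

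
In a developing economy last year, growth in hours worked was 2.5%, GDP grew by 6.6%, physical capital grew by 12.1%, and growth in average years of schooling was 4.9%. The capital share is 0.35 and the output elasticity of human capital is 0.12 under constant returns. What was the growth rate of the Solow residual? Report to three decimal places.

0.452%

Labor's share = 1 − 0.35 − 0.12 = 0.53.
Physical capital: 0.35 × 12.1 = 4.235 pp.
Average years of schooling: 0.12 × 4.9 = 0.588 pp.
Hours worked: 0.53 × 2.5 = 1.325 pp.
TFP growth = 6.6 − 6.148 = 0.452%.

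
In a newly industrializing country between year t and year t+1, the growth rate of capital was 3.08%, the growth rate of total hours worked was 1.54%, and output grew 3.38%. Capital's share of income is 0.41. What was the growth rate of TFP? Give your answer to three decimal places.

Labor's share = 1 − 0.41 = 0.59.
Capital: 0.41 × 3.08 = 1.2628 pp.
Total hours worked: 0.59 × 1.54 = 0.9086 pp.
TFP growth = 3.38 − 2.1714 = 1.2086%.

1.209%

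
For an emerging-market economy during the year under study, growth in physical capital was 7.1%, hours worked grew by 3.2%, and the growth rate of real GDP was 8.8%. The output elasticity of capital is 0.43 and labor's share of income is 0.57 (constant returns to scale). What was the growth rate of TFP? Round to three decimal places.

3.923%

Labor's share = 1 − 0.43 = 0.57.
Physical capital: 0.43 × 7.1 = 3.053 pp.
Hours worked: 0.57 × 3.2 = 1.824 pp.
TFP growth = 8.8 − 4.877 = 3.923%.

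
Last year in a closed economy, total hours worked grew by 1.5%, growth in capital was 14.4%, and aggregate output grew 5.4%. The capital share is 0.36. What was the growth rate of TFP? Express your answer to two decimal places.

Labor's share = 1 − 0.36 = 0.64.
Capital: 0.36 × 14.4 = 5.184 pp.
Total hours worked: 0.64 × 1.5 = 0.96 pp.
TFP growth = 5.4 − 6.144 = -0.744%.

-0.74%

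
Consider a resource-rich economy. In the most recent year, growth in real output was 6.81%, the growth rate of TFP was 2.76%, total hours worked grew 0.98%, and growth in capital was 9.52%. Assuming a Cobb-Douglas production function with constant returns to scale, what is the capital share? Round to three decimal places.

gY = gA + α·gK + (1−α)·gL, so gY − gA − gL = α(gK − gL).
6.81 − 2.76 − 0.98 = α × (9.52 − 0.98).
3.07 = 8.54 α, so α = 0.35948.

0.359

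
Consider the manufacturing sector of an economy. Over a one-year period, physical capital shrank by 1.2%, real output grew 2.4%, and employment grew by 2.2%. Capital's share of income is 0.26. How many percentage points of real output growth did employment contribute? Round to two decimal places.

Labor's share = 1 − 0.26 = 0.74.
Contribution = share × growth = 0.74 × 2.2 = 1.628 pp.

1.63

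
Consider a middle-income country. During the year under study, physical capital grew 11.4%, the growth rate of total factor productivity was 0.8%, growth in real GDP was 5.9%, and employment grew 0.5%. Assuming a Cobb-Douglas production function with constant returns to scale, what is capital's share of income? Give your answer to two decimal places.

0.42

gY = gA + α·gK + (1−α)·gL, so gY − gA − gL = α(gK − gL).
5.9 − 0.8 − 0.5 = α × (11.4 − 0.5).
4.6 = 10.9 α, so α = 0.422.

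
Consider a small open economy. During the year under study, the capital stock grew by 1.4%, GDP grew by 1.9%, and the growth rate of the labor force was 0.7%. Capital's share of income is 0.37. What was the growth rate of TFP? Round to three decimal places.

Labor's share = 1 − 0.37 = 0.63.
The capital stock: 0.37 × 1.4 = 0.518 pp.
The labor force: 0.63 × 0.7 = 0.441 pp.
TFP growth = 1.9 − 0.959 = 0.941%.

TFP growth was 0.941%.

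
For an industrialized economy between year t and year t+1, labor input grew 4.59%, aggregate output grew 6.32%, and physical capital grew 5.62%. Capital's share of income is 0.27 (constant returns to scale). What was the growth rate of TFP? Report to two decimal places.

Labor's share = 1 − 0.27 = 0.73.
Physical capital: 0.27 × 5.62 = 1.5174 pp.
Labor input: 0.73 × 4.59 = 3.3507 pp.
TFP growth = 6.32 − 4.8681 = 1.4519%.

1.45%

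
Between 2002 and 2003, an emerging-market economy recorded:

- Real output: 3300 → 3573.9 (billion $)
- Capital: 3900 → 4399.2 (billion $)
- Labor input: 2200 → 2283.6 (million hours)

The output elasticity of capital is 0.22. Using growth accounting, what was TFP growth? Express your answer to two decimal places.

Real output growth = (3573.9 − 3300) / 3300 = 8.3%.
Capital growth = (4399.2 − 3900) / 3900 = 12.8%.
Labor input growth = (2283.6 − 2200) / 2200 = 3.8%.
Labor's share = 1 − 0.22 = 0.78.
Capital: 0.22 × 12.8 = 2.816 pp.
Labor input: 0.78 × 3.8 = 2.964 pp.
TFP growth = 8.3 − 5.78 = 2.52%.

2.52%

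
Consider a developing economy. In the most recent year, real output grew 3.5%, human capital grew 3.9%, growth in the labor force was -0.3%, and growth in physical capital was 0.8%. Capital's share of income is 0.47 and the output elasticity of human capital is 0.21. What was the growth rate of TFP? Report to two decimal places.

TFP grew 2.40%.

Labor's share = 1 − 0.47 − 0.21 = 0.32.
Physical capital: 0.47 × 0.8 = 0.376 pp.
Human capital: 0.21 × 3.9 = 0.819 pp.
The labor force: 0.32 × (-0.3) = -0.096 pp.
TFP growth = 3.5 − 1.099 = 2.401%.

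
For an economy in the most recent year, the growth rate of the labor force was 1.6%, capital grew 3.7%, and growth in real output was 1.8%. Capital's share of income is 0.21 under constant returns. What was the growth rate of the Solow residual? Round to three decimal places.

Labor's share = 1 − 0.21 = 0.79.
Capital: 0.21 × 3.7 = 0.777 pp.
The labor force: 0.79 × 1.6 = 1.264 pp.
TFP growth = 1.8 − 2.041 = -0.241%.

-0.241%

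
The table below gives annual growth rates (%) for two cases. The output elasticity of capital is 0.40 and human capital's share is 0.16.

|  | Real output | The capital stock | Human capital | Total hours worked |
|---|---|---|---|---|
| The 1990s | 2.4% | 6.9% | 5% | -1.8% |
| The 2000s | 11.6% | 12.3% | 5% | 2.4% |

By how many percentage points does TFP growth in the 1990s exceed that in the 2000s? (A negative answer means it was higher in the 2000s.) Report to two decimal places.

Labor's share = 1 − 0.4 − 0.16 = 0.44.
The 1990s: TFP = 2.4 − 2.76 − 0.8 + 0.792 = -0.368%.
The 2000s: TFP = 11.6 − 4.92 − 0.8 − 1.056 = 4.824%.
Difference = -0.368 − (4.824) = -5.192 pp.

-5.19 percentage points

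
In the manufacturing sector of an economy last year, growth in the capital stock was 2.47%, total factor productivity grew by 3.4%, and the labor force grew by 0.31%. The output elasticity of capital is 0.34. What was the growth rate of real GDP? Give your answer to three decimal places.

Real GDP growth was 4.444%.

Labor's share = 1 − 0.34 = 0.66.
The capital stock: 0.34 × 2.47 = 0.8398 pp.
The labor force: 0.66 × 0.31 = 0.2046 pp.
Output growth = 3.4 + 1.0444 = 4.4444%.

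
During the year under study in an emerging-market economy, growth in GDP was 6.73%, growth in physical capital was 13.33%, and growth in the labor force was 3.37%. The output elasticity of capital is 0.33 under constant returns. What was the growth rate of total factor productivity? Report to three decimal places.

0.073%

Labor's share = 1 − 0.33 = 0.67.
Physical capital: 0.33 × 13.33 = 4.3989 pp.
The labor force: 0.67 × 3.37 = 2.2579 pp.
TFP growth = 6.73 − 6.6568 = 0.0732%.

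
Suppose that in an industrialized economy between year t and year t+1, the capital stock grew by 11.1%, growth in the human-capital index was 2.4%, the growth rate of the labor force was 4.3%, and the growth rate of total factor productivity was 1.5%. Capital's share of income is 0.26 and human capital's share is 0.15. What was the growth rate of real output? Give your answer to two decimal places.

7.28%

Labor's share = 1 − 0.26 − 0.15 = 0.59.
The capital stock: 0.26 × 11.1 = 2.886 pp.
The human-capital index: 0.15 × 2.4 = 0.36 pp.
The labor force: 0.59 × 4.3 = 2.537 pp.
Output growth = 1.5 + 5.783 = 7.283%.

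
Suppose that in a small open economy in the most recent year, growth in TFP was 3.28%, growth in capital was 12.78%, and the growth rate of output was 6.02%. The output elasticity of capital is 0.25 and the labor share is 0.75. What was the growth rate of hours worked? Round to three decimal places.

-0.607%

Labor's share = 1 − 0.25 = 0.75.
gY = gA + 0.25×12.78 + 0.75×g.
0.75×g = 6.02 − 3.28 − 3.195 = -0.455.
g = -0.455 / 0.75 = -0.60667%.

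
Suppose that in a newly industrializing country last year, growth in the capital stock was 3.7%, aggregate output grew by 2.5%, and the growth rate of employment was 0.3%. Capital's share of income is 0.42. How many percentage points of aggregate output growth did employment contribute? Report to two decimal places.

Labor's share = 1 − 0.42 = 0.58.
Contribution = share × growth = 0.58 × 0.3 = 0.174 pp.

0.17 pp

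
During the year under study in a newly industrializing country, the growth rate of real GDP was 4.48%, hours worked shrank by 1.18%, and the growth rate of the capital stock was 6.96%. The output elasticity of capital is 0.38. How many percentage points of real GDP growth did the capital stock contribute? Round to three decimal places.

Contribution = share × growth = 0.38 × 6.96 = 2.6448 pp.

2.645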